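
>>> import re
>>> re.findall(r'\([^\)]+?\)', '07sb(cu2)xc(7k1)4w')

Matches: at [4:9] → '(cu2)'; at [11:16] → '(7k1)'.
No capturing groups, so `findall` returns the 2 full match strings.

['(cu2)', '(7k1)']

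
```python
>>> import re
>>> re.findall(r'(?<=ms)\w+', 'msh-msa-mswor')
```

['h', 'a', 'wor']

Because the assertion is zero-width, the text it checks is not consumed and won't appear in the result.
Matches: at [2:3] → 'h'; at [6:7] → 'a'; at [10:13] → 'wor'.
No capturing groups, so `findall` returns the 3 full match strings.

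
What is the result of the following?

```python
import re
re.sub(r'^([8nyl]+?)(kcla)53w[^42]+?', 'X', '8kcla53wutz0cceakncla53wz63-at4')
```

'Xtz0cceakncla53wz63-at4'

The pattern matches anchored at the start of the string; then one or more of one of [8nyl] (lazy) (captured); then the literal 'kc', then the literal 'la' (captured); then the literal '53w', then one or more of any character except [42] (lazy).
A `+?`/`*?`/`{m,n}?` starts at its minimum and grows only as far as needed for what follows to match.
Matches: at [0:9] → '8kcla53wu'.
Every occurrence is swapped for 'X'.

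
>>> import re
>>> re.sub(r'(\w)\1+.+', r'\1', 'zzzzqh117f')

'z'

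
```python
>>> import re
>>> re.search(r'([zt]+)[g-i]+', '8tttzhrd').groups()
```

Pattern: one or more of one of [zt] (captured); then one or more of a character in [g-i].
Unlike `match`, `search` isn't anchored — it looks for the pattern anywhere in the string.
The match spans [1:6] → 'tttzh'.
Captured: group 1 = 'tttz'.

('tttz',)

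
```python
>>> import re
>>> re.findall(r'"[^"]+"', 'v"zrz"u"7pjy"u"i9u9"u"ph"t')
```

Scanning left to right: at [1:6] → '"zrz"'; at [7:13] → '"7pjy"'; at [14:20] → '"i9u9"'; at [21:25] → '"ph"'.
With no groups in the pattern, `findall` gives back each whole match — 4 here.

['"zrz"', '"7pjy"', '"i9u9"', '"ph"']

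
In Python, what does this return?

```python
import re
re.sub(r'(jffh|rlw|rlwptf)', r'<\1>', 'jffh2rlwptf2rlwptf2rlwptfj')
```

Alternation tries branches left to right and keeps the first one that lets the overall match succeed at that position.
Matches: at [0:4] → 'jffh'; at [5:8] → 'rlw'; at [12:15] → 'rlw'; at [19:22] → 'rlw'.
Each match is replaced using the text its own group 1 captured.

'<jffh>2<rlw>ptf2<rlw>ptf2<rlw>ptfj'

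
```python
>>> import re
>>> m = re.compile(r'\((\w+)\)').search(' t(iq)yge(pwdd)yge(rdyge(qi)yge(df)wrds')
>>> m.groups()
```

Unlike `match`, `search` isn't anchored — it looks for the pattern anywhere in the string.
The match spans [2:6] → '(iq)'.
Captured: group 1 = 'iq'.

('iq',)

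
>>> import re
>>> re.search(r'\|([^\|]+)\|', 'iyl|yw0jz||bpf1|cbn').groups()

The match spans [3:10] → '|yw0jz|'.
Captured: group 1 = 'yw0jz'.

('yw0jz',)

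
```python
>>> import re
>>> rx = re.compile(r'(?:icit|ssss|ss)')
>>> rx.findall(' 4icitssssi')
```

['icit', 'ssss']

Branches in `(...|...)` are attempted left-to-right; the first branch that allows the whole pattern to succeed is taken.
Walking the string: at [2:6] → 'icit'; at [6:10] → 'ssss'.
`findall` yields the raw match text (2 of them) because the pattern has no groups.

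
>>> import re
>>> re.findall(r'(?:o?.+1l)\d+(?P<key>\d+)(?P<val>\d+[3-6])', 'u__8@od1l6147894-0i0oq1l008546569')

Pattern: optionally a literal 'o', then one or more of any character, then the literal '1l' (non-capturing group); then one or more of a digit; then one or more of a digit (captured as 'key'); then one or more of a digit, then a character in [3-6] (captured as 'val').
Matches: at [0:32] match 'u__8@od1l6147894-0i0oq1l00854656', groups = ('6', '56').
`findall` packs the 2 group values into a tuple for every match.

[('6', '56')]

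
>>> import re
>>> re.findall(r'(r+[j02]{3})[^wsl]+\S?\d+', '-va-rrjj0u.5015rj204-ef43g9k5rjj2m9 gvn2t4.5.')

Because there's exactly one group, `findall` drops the full match and keeps group 1 from the one hit.

['rrjj0']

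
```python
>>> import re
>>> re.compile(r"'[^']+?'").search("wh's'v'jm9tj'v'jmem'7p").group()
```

"'s'"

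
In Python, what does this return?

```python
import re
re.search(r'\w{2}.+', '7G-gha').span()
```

(0, 6)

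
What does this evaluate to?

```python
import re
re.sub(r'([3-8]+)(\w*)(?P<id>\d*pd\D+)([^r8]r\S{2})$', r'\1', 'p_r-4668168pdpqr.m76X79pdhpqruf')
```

The pattern matches one or more of a character in [3-8] (captured); then zero or more of a word character (captured); then zero or more of a digit, then the literal 'pd', then one or more of a non-digit (captured as 'id'); then any character except [r8], then a literal 'r', then exactly 2 of a non-whitespace character (captured); then anchored at the end.
`\1` in the replacement pulls in group 1's text for each match.

'p_r-4668168pdpqr.m76'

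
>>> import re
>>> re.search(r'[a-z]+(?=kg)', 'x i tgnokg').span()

Lookahead/lookbehind check context without consuming it, so the matched span excludes the asserted characters.
`re.search` scans for the first position where the pattern succeeds.
The match spans [4:8] → 'tgno'.

(4, 8)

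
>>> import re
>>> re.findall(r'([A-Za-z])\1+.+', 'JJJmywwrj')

['J']

The backreference `\1` re-matches whatever the first group consumed, character for character.
Walking the string: at [0:9] match 'JJJmywwrj', group 1 = 'J'.
`findall` collects group 1 from the one match (1 total).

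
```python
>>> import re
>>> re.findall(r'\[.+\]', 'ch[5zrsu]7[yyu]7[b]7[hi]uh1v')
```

`findall` yields the raw match text (1 of them) because the pattern has no groups.

['[5zrsu]7[yyu]7[b]7[hi]']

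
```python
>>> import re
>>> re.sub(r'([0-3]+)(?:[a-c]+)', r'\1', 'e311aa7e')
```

The pattern matches one or more of a character in [0-3] (captured); then one or more of a character in [a-c] (non-capturing group).
Matches: at [1:6] → '311aa'.
`\1` in the replacement pulls in group 1's text for each match.

'e3117e'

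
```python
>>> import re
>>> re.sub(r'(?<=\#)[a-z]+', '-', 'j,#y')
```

The `(?=…)`/`(?<=…)` assertion just peeks at neighbouring text; it doesn't advance the match position.
Each match is replaced by '-'.

'j,#-'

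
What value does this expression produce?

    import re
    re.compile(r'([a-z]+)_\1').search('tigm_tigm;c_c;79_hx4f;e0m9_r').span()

`\1` is not a pattern — it's the concrete string captured by group 1, re-applied verbatim.
Unlike `match`, `search` isn't anchored — it looks for the pattern anywhere in the string.
The match spans [0:9] → 'tigm_tigm'.
Captured: group 1 = 'tigm'.

(0, 9)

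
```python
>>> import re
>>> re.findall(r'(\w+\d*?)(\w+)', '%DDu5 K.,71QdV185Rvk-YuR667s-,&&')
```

[('DDu', '5'), ('71QdV185Rv', 'k'), ('YuR667', 's')]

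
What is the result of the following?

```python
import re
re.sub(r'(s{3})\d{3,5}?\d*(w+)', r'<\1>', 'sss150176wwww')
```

'<sss>'

Pattern: exactly 3 of a literal 's' (captured); then 3 to 5 of a digit (lazy), then zero or more of a digit; then one or more of a literal 'w' (captured).
Matches: at [0:13] → 'sss150176wwww'.
The replacement refers to a captured group, so each match is rewritten using its own captured text.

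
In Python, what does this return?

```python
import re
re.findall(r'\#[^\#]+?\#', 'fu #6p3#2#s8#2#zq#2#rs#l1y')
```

Walking the string: at [3:8] → '#6p3#'; at [9:13] → '#s8#'; at [14:18] → '#zq#'; at [19:23] → '#rs#'.
No capturing groups, so `findall` returns the 4 full match strings.

['#6p3#', '#s8#', '#zq#', '#rs#']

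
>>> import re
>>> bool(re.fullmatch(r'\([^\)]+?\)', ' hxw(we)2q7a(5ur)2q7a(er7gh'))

False

`re.fullmatch` is like wrapping the pattern in `^…$` (in single-line mode).
Here the pattern can't cover the whole string, so the call returns None, and `bool(None)` is False.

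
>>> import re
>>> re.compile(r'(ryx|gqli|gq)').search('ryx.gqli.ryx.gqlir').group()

Unlike `match`, `search` isn't anchored — it looks for the pattern anywhere in the string.
The match spans [0:3] → 'ryx'.
Captured: group 1 = 'ryx'.

'ryx'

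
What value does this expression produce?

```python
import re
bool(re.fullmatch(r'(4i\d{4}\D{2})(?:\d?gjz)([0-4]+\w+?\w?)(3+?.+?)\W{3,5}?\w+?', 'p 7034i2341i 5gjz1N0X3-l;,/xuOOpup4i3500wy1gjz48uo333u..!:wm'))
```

The pattern matches the literal '4i', then exactly 4 of a digit, then exactly 2 of a non-digit (captured); then optionally a digit, then the literal 'gjz' (non-capturing group); then one or more of a character in [0-4], then one or more of a word character (lazy), then optionally a word character (captured); then one or more of a literal '3' (lazy), then one or more of any character (lazy) (captured); then 3 to 5 of a non-word character (lazy), then one or more of a word character (lazy).
`re.fullmatch` is like wrapping the pattern in `^…$` (in single-line mode).
Here the pattern can't cover the whole string, so the call returns None, and `bool(None)` is False.

False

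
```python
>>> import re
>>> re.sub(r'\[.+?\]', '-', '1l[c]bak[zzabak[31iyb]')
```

`sub` substitutes '-' at each match site.

'1l-bak-'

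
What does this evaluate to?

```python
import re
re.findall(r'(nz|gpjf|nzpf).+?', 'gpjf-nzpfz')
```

['gpjf', 'nz']

Alternation isn't longest-match — the leftmost alternative that fits at this position is chosen.
Scanning left to right: at [0:5] match 'gpjf-', group 1 = 'gpjf'; at [5:8] match 'nzp', group 1 = 'nz'.
`findall` collects group 1 from each match (2 total).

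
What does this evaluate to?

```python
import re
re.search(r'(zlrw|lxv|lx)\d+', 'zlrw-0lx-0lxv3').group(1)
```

The match spans [10:14] → 'lxv3'.
Captured: group 1 = 'lxv'.

'lxv'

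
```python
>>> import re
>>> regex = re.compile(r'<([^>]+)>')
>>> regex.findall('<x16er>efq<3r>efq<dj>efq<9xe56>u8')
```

['x16er', '3r', 'dj', '9xe56']

Because there's exactly one group, `findall` drops the full match and keeps group 1 from each hit.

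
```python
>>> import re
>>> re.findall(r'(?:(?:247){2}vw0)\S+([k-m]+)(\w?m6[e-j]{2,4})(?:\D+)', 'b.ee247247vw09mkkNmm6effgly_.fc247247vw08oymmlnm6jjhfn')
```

[('l', 'nm6jjhf')]

2 groups means the one result is a tuple of 2 captured strings — 1 here.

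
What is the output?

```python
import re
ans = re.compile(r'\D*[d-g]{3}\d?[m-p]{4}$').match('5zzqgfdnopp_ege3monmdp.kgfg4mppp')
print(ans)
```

None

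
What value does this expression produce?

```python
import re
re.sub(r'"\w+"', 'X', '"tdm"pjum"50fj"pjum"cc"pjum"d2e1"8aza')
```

'XpjumXpjumXpjumX8aza'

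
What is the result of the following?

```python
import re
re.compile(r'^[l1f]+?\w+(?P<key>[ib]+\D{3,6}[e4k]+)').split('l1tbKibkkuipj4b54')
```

['', 'bkkuipj4', 'b54']

The pattern matches anchored at the start of the string; then one or more of one of [l1f] (lazy), then one or more of a word character; then one or more of one of [ib], then 3 to 6 of a non-digit, then one or more of one of [e4k] (captured as 'key').
Matches to split on: at [0:14] → 'l1tbKibkkuipj4'.
`re.split` interleaves the captured-group text with the surrounding fragments.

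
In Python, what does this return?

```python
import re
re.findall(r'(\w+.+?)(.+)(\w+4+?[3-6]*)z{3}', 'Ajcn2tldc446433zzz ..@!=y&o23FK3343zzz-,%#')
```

Pattern: one or more of a word character, then one or more of any character (lazy) (captured); then one or more of any character (captured); then one or more of a word character, then one or more of a literal '4' (lazy), then zero or more of a character in [3-6] (captured); then exactly 3 of a literal 'z'.
Because the quantifier is non-greedy, it stops expanding at the earliest point where the rest of the pattern can succeed.
Scanning left to right: at [0:38] match 'Ajcn2tldc446433zzz ..@!=y&o23FK3343zzz', groups = ('Ajcn2tldc446433zzz ', '..@!=y&o23FK3', '343').
`findall` packs the 3 group values into a tuple for every match.

[('Ajcn2tldc446433zzz ', '..@!=y&o23FK3', '343')]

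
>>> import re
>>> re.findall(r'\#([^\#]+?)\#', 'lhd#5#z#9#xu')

['5', '9']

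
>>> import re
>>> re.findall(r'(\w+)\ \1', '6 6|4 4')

`\1` has to match the exact text group 1 already captured.
Scanning left to right: at [0:3] match '6 6', group 1 = '6'; at [4:7] match '4 4', group 1 = '4'.
Because there's exactly one group, `findall` drops the full match and keeps group 1 from each hit.

['6', '4']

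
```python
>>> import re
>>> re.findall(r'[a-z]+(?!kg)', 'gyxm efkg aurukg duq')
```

['gyxm', 'efkg', 'aurukg', 'duq']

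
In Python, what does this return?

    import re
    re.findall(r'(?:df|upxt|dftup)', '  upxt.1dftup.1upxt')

['upxt', 'df', 'upxt']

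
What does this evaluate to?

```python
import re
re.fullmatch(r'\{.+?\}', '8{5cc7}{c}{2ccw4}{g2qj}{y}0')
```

`re.fullmatch` is like wrapping the pattern in `^…$` (in single-line mode).
Here the pattern can't cover the whole string, so the call returns None.

None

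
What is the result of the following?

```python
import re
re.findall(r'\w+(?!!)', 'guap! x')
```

The negative lookaround is zero-width — it rules out positions where the adjacent text would match, without consuming anything.
No capturing groups, so `findall` returns the 2 full match strings.

['gua', 'x']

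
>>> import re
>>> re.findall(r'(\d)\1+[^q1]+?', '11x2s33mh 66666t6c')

`\1` is not a pattern — it's the concrete string captured by group 1, re-applied verbatim.
`findall` collects group 1 from each match (3 total).

['1', '3', '6']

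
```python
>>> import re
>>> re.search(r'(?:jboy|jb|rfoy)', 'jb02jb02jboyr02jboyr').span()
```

(0, 2)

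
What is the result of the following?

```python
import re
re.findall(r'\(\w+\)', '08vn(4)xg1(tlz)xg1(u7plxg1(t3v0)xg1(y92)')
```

Walking the string: at [4:7] → '(4)'; at [10:15] → '(tlz)'; at [26:32] → '(t3v0)'; at [35:40] → '(y92)'.
Since nothing is captured, `findall` lists the 4 matched substrings directly.

['(4)', '(tlz)', '(t3v0)', '(y92)']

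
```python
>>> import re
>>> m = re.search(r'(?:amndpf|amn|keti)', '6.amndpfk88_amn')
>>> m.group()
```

'amndpf'

The regex engine tests alternatives in the order written; an earlier branch that matches wins even if a later one would match more.
The match spans [2:8] → 'amndpf'.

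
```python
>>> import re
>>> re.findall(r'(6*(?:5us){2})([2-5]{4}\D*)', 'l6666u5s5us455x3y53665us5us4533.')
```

[('665us5us', '4533.')]

This matches zero or more of the literal '6', then the literal '5us' repeated 2 times (captured); then exactly 4 of a character in [2-5], then zero or more of a non-digit (captured).
Matches: at [19:32] match '665us5us4533.', groups = ('665us5us', '4533.').
Multiple groups make `findall` return tuples — one 2-tuple for the one match.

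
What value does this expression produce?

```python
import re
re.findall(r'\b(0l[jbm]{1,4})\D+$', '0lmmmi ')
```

['0lmmm']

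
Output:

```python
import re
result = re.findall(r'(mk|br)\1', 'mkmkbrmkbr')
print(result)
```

['mk']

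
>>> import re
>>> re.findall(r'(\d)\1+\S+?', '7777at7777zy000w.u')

The backreference `\1` re-matches whatever the first group consumed, character for character.
With a single group, `findall` returns only what that group captured — 3 items.

['7', '7', '0']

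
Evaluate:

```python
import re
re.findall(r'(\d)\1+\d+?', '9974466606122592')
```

['9', '4', '6', '2']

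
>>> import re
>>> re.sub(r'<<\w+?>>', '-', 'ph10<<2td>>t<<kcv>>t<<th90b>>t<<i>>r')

'ph10-t-t-t-r'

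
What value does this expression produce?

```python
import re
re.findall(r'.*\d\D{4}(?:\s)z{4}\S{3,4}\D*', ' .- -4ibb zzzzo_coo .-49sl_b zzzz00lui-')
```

[' .- -4ibb zzzzo_coo .-49sl_b zzzz00lui-']

The pattern matches zero or more of any character, then a digit, then exactly 4 of a non-digit; then whitespace (non-capturing group); then exactly 4 of a literal 'z', then 3 to 4 of a non-whitespace character, then zero or more of a non-digit.
Walking the string: at [0:39] → ' .- -4ibb zzzzo_coo .-49sl_b zzzz00lui-'.
With no groups in the pattern, `findall` gives back each whole match — 1 here.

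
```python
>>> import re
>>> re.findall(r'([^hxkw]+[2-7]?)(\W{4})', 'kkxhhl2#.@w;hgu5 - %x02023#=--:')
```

With 2 capturing groups, `findall` returns a 2-tuple per match.

[('gu5', ' - %'), ('02023#', '=--:')]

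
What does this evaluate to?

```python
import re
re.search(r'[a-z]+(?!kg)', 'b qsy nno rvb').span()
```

The negative lookaround is zero-width — it rules out positions where the adjacent text would match, without consuming anything.
The match spans [0:1] → 'b'.

(0, 1)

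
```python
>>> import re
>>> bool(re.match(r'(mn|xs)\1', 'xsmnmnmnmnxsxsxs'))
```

False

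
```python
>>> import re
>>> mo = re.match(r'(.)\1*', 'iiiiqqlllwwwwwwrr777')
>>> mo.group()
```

`re.match` won't scan ahead — the pattern has to work from the very first character.
The match spans [0:4] → 'iiii'.

'iiii'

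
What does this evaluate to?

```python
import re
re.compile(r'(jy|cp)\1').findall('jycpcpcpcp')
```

The backreference `\1` re-matches whatever the first group consumed, character for character.
Walking the string: at [2:6] match 'cpcp', group 1 = 'cp'; at [6:10] match 'cpcp', group 1 = 'cp'.
`findall` collects group 1 from each match (2 total).

['cp', 'cp']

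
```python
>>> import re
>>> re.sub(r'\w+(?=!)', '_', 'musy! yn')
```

'_! yn'

Because the assertion is zero-width, the text it checks is not consumed and won't appear in the result.
`sub` substitutes '_' at each match site.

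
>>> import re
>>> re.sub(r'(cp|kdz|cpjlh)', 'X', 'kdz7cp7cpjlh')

'X7X7Xjlh'

Alternation tries branches left to right and keeps the first one that lets the overall match succeed at that position.
Matches: at [0:3] → 'kdz'; at [4:6] → 'cp'; at [7:9] → 'cp'.
Every occurrence is swapped for 'X'.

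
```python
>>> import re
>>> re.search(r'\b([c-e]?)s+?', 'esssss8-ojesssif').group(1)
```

'e'

The pattern matches a word boundary (`\b`, zero-width); then optionally a character in [c-e] (captured); then one or more of a literal 's' (lazy).
Because the quantifier is non-greedy, it stops expanding at the earliest point where the rest of the pattern can succeed.
`re.search` tries every starting position until one works.
The match spans [0:2] → 'es'.
Captured: group 1 = 'e'.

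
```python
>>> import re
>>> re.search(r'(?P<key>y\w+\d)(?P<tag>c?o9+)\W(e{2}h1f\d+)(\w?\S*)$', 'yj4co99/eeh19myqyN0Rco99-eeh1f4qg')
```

The pattern matches a literal 'y', then one or more of a word character, then a digit (captured as 'key'); then optionally a literal 'c', then the literal 'o', then one or more of a literal '9' (captured as 'tag'); then a non-word character; then exactly 2 of the literal 'e', then the literal 'h1f', then one or more of a digit (captured); then optionally a word character, then zero or more of a non-whitespace character (captured); then anchored at the end.
Unlike `match`, `search` isn't anchored — it looks for the pattern anywhere in the string.
Here the pattern never matches, so the call returns None.

None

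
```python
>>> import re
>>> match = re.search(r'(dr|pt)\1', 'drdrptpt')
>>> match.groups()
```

('dr',)

`\1` is not a pattern — it's the concrete string captured by group 1, re-applied verbatim.
`re.search` scans for the first position where the pattern succeeds.
The match spans [0:4] → 'drdr'.
Captured: group 1 = 'dr'.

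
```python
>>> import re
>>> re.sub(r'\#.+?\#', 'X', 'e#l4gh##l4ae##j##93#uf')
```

Because the quantifier is non-greedy, it stops expanding at the earliest point where the rest of the pattern can succeed.
Each match is replaced by 'X'.

'eXXXXuf'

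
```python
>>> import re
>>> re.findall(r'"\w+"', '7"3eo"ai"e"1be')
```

No capturing groups, so `findall` returns the 2 full match strings.

['"3eo"', '"e"']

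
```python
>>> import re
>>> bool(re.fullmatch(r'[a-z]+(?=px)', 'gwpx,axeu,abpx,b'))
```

`fullmatch` succeeds only if the pattern covers the string from start to end.
Here there's no way to consume every character, so the call returns None, and `bool(None)` is False.

False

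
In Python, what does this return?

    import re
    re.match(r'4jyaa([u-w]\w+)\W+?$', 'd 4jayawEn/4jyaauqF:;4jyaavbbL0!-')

This matches the literal '4jy', then the literal 'aa'; then a character in [u-w], then one or more of a word character (captured); then one or more of a non-word character (lazy); then anchored at the end.
With `match`, the pattern is implicitly anchored at the beginning.
Here the pattern fails at index 0, so the call returns None.

None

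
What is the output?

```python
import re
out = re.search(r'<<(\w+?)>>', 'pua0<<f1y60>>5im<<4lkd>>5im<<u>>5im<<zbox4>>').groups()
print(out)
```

('f1y60',)

Unlike `match`, `search` isn't anchored — it looks for the pattern anywhere in the string.
The match spans [4:13] → '<<f1y60>>'.
Captured: group 1 = 'f1y60'.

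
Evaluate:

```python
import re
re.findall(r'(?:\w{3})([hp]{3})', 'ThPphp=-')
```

['php']

Pattern: exactly 3 of a word character (non-capturing group); then exactly 3 of one of [hp] (captured).
Scanning left to right: at [0:6] match 'ThPphp', group 1 = 'php'.
With a single group, `findall` returns only what that group captured — 1 item.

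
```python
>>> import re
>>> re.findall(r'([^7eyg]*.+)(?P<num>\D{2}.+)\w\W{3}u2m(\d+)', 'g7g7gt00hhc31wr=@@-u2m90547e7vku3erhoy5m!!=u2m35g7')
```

[('g7g7gt00hhc31wr=@@-u2m90547e7vku3erh', 'oy5', '35')]

The pattern matches zero or more of any character except [7eyg], then one or more of any character (captured); then exactly 2 of a non-digit, then one or more of any character (captured as 'num'); then a word character, then exactly 3 of a non-word character, then the literal 'u2m'; then one or more of a digit (captured).
Matches: at [0:48] match 'g7g7gt00hhc31wr=@@-u2m90547e7vku3erhoy5m!!=u2m35', groups = ('g7g7gt00hhc31wr=@@-u2m90547e7vku3erh', 'oy5', '35').
3 groups means the one result is a tuple of 3 captured strings — 1 here.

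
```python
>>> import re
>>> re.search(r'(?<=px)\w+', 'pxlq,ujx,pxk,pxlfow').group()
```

The positive lookaround only admits positions where the adjacent text matches; those characters stay outside the span.
The match spans [2:4] → 'lq'.

'lq'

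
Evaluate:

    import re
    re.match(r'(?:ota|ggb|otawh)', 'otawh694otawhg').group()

`|` is ordered: at each position the engine commits to the first alternative that works.
`re.match` won't scan ahead — the pattern has to work from the very first character.
The match spans [0:3] → 'ota'.

'ota'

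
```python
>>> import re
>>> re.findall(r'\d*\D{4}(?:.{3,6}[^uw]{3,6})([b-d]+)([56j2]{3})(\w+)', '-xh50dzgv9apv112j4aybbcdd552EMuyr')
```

[('bcdd', '552', 'EMuyr')]

This matches zero or more of a digit, then exactly 4 of a non-digit; then 3 to 6 of any character, then 3 to 6 of any character except [uw] (non-capturing group); then one or more of a character in [b-d] (captured); then exactly 3 of one of [56j2] (captured); then one or more of a word character (captured).
Scanning left to right: at [3:33] match '50dzgv9apv112j4aybbcdd552EMuyr', groups = ('bcdd', '552', 'EMuyr').
With 3 capturing groups, `findall` returns a 3-tuple per match.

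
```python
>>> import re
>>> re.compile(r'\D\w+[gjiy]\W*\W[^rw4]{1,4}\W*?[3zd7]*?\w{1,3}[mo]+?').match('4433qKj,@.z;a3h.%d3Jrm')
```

`re.match` won't scan ahead — the pattern has to work from the very first character.
Here position 0 doesn't satisfy it, so the call returns None.

None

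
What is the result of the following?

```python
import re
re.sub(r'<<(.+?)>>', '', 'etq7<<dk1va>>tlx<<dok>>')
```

With the lazy modifier that quantifier settles for the fewest repetitions that let the rest of the pattern succeed (the atoms after it are unaffected and can still be greedy).
Each match is replaced by ''.

'etq7tlx'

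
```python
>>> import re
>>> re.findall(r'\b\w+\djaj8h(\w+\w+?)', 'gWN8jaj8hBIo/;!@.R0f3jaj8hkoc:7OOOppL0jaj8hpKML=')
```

The pattern matches a word boundary (`\b`, zero-width); then one or more of a word character; then a digit, then the literal 'jaj', then the literal '8h'; then one or more of a word character, then one or more of a word character (lazy) (captured).
Walking the string: at [0:12] match 'gWN8jaj8hBIo', group 1 = 'BIo'; at [17:29] match 'R0f3jaj8hkoc', group 1 = 'koc'; at [30:47] match '7OOOppL0jaj8hpKML', group 1 = 'pKML'.
`findall` collects group 1 from each match (3 total).

['BIo', 'koc', 'pKML']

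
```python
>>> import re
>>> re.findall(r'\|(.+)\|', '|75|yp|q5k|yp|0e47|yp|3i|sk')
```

Walking the string: at [0:25] match '|75|yp|q5k|yp|0e47|yp|3i|', group 1 = '75|yp|q5k|yp|0e47|yp|3i'.
With a single group, `findall` returns only what that group captured — 1 item.

['75|yp|q5k|yp|0e47|yp|3i']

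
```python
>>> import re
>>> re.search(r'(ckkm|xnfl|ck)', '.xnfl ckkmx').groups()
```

('xnfl',)

The match spans [1:5] → 'xnfl'.
Captured: group 1 = 'xnfl'.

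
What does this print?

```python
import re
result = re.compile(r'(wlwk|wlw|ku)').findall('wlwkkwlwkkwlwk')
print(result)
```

['wlwk', 'wlwk', 'wlwk']

The regex engine tests alternatives in the order written; an earlier branch that matches wins even if a later one would match more.
Walking the string: at [0:4] match 'wlwk', group 1 = 'wlwk'; at [5:9] match 'wlwk', group 1 = 'wlwk'; at [10:14] match 'wlwk', group 1 = 'wlwk'.
With a single group, `findall` returns only what that group captured — 3 items.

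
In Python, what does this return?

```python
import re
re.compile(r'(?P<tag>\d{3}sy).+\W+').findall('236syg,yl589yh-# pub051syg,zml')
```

Pattern: exactly 3 of a digit, then the literal 'sy' (captured as 'tag'); then one or more of any character; then one or more of a non-word character.
Walking the string: at [0:27] match '236syg,yl589yh-# pub051syg,', group 1 = '236sy'.
`findall` collects group 1 from the one match (1 total).

['236sy']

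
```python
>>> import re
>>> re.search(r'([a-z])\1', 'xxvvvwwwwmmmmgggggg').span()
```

(0, 2)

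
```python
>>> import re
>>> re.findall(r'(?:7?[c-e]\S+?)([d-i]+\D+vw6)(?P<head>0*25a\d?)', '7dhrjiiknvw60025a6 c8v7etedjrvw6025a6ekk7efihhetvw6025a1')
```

[('iiknvw6', '0025a6'), ('etedjrvw6', '025a6'), ('efihhetvw6', '025a1')]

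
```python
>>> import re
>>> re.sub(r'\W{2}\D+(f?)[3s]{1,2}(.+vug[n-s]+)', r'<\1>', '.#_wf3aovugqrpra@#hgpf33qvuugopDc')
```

'<>a@#hgpf33qvuugopDc'

Pattern: exactly 2 of a non-word character, then one or more of a non-digit; then optionally a literal 'f' (captured); then 1 to 2 of one of [3s]; then one or more of any character, then the literal 'vug', then one or more of a character in [n-s] (captured).
Matches: at [0:15] → '.#_wf3aovugqrpr'.
Each match is replaced using the text its own group 1 captured.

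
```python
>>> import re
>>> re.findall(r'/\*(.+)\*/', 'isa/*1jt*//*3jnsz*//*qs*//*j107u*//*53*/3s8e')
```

['1jt*//*3jnsz*//*qs*//*j107u*//*53']

Scanning left to right: at [3:40] match '/*1jt*//*3jnsz*//*qs*//*j107u*//*53*/', group 1 = '1jt*//*3jnsz*//*qs*//*j107u*//*53'.
With a single group, `findall` returns only what that group captured — 1 item.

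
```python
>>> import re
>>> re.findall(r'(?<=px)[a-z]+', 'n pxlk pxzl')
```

Because the assertion is zero-width, the text it checks is not consumed and won't appear in the result.
`findall` yields the raw match text (2 of them) because the pattern has no groups.

['lk', 'zl']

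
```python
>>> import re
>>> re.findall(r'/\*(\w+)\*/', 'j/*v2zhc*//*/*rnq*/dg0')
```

`findall` collects group 1 from each match (2 total).

['v2zhc', 'rnq']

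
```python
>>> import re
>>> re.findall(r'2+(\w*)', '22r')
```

Pattern: one or more of a literal '2'; then zero or more of a word character (captured).
With a single group, `findall` returns only what that group captured — 1 item.

['r']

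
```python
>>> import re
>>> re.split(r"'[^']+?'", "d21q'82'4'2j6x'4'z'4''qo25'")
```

['d21q', '4', '4', "4'", '']

Matches to split on: at [4:8] → "'82'"; at [9:15] → "'2j6x'"; at [16:19] → "'z'"; at [21:27] → "'qo25'".
Splitting on the pattern gives 5 pieces.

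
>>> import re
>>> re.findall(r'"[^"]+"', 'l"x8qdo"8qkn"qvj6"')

['"x8qdo"', '"qvj6"']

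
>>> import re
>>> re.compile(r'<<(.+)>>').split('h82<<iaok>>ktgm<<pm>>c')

['h82', 'iaok>>ktgm<<pm', 'c']

Matches to split on: at [3:21] → '<<iaok>>ktgm<<pm>>'.
`re.split` interleaves the captured-group text with the surrounding fragments.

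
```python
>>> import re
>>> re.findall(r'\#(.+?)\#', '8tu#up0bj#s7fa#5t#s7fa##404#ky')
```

A non-greedy quantifier consumes as few characters as it can — just enough that the remainder of the pattern still matches from where it stops; whatever follows it matches normally.
One capturing group, so `findall` returns just the captured substring from each match — 3 in all.

['up0bj', '5t', '#404']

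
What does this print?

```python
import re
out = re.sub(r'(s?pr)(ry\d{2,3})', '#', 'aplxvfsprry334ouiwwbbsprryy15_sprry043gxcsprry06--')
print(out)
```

aplxvf#ouiwwbbsprryy15_#gxc#--

Each match is replaced by '#'.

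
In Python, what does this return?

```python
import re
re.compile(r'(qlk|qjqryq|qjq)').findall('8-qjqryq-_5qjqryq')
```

Branches in `(...|...)` are attempted left-to-right; the first branch that allows the whole pattern to succeed is taken.
`findall` collects group 1 from each match (2 total).

['qjqryq', 'qjqryq']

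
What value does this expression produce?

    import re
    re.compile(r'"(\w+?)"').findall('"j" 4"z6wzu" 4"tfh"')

['j', 'z6wzu', 'tfh']

`findall` collects group 1 from each match (3 total).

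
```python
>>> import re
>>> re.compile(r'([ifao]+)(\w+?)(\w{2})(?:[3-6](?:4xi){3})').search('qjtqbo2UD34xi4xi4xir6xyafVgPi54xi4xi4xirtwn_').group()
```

'o2UD34xi4xi4xi'

This matches one or more of one of [ifao] (captured); then one or more of a word character (lazy) (captured); then exactly 2 of a word character (captured); then a character in [3-6], then the literal '4xi' repeated 3 times (non-capturing group).
A `+?`/`*?`/`{m,n}?` starts at its minimum and grows only as far as needed for what follows to match.
Unlike `match`, `search` isn't anchored — it looks for the pattern anywhere in the string.
The match spans [5:19] → 'o2UD34xi4xi4xi'.
Captured: group 1 = 'o', group 2 = '2', group 3 = 'UD'.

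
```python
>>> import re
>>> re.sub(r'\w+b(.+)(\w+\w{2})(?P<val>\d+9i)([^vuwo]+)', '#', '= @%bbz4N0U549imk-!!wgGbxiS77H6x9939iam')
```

'= @%#'

This matches one or more of a word character, then a literal 'b'; then one or more of any character (captured); then one or more of a word character, then exactly 2 of a word character (captured); then one or more of a digit, then the literal '9i' (captured as 'val'); then one or more of any character except [vuwo] (captured).
Every occurrence is swapped for '#'.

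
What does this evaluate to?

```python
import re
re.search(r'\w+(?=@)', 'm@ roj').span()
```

(0, 1)

Lookahead/lookbehind check context without consuming it, so the matched span excludes the asserted characters.
The match spans [0:1] → 'm'.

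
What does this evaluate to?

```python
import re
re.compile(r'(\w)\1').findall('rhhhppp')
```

`\1` is not a pattern — it's the concrete string captured by group 1, re-applied verbatim.
Because there's exactly one group, `findall` drops the full match and keeps group 1 from each hit.

['h', 'p']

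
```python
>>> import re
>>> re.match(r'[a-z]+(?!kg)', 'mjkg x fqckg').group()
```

'mjkg'

`re.match` only tries the pattern at the start of the string.
The match spans [0:4] → 'mjkg'.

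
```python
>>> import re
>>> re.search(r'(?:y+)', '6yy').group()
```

'yy'

Pattern: one or more of a literal 'y' (non-capturing group).
`search` walks the string left to right and returns the first match it finds.
The match spans [1:3] → 'yy'.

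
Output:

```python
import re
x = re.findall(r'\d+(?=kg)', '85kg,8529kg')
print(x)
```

['85', '8529']

The positive lookaround only admits positions where the adjacent text matches; those characters stay outside the span.
Scanning left to right: at [0:2] → '85'; at [5:9] → '8529'.
Since nothing is captured, `findall` lists the 2 matched substrings directly.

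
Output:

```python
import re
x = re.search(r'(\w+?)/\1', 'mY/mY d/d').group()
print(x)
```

A backreference is literal: `\1` must see the identical characters the first group matched.
The match spans [0:5] → 'mY/mY'.

mY/mY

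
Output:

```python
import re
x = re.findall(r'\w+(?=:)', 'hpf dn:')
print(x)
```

Lookahead/lookbehind check context without consuming it, so the matched span excludes the asserted characters.
Scanning left to right: at [4:6] → 'dn'.
With no groups in the pattern, `findall` gives back each whole match — 1 here.

['dn']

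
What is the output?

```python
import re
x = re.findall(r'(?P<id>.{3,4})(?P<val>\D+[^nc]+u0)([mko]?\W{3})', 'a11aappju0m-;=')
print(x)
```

Pattern: 3 to 4 of any character (captured as 'id'); then one or more of a non-digit, then one or more of any character except [nc], then the literal 'u0' (captured as 'val'); then optionally one of [mko], then exactly 3 of a non-word character (captured).
3 groups means the one result is a tuple of 3 captured strings — 1 here.

[('a11a', 'appju0', 'm-;=')]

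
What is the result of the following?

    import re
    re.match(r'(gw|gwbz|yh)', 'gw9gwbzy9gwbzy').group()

'gw'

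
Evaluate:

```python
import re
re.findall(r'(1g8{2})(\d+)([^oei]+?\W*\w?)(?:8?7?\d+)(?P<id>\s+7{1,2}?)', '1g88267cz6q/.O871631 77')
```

[('1g88', '267', 'cz6q/.O', ' 7')]

Pattern: the literal '1g', then exactly 2 of a literal '8' (captured); then one or more of a digit (captured); then one or more of any character except [oei] (lazy), then zero or more of a non-word character, then optionally a word character (captured); then optionally a literal '8', then optionally a literal '7', then one or more of a digit (non-capturing group); then one or more of whitespace, then 1 to 2 of a literal '7' (lazy) (captured as 'id').
With the lazy modifier that quantifier settles for the fewest repetitions that let the rest of the pattern succeed (the atoms after it are unaffected and can still be greedy).
Matches: at [0:22] match '1g88267cz6q/.O871631 7', groups = ('1g88', '267', 'cz6q/.O', ' 7').
`findall` packs the 4 group values into a tuple for every match.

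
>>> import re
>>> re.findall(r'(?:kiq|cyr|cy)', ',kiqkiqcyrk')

['kiq', 'kiq', 'cyr']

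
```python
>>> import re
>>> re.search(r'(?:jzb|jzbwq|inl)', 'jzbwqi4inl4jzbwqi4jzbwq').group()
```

`|` is ordered: at each position the engine commits to the first alternative that works.
`re.search` scans for the first position where the pattern succeeds.
The match spans [0:3] → 'jzb'.

'jzb'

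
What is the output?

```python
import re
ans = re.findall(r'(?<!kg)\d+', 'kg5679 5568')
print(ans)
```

The negative lookaround is zero-width — it rules out positions where the adjacent text would match, without consuming anything.
Walking the string: at [3:6] → '679'; at [7:11] → '5568'.
With no groups in the pattern, `findall` gives back each whole match — 2 here.

['679', '5568']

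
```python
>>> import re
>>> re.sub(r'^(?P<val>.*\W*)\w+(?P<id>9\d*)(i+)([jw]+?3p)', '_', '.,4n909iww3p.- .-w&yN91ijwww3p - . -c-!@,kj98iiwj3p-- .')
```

'_-- .'

Every occurrence is swapped for '_'.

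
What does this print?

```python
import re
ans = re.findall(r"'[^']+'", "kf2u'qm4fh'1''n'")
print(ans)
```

["'qm4fh'", "'n'"]

Scanning left to right: at [4:11] → "'qm4fh'"; at [13:16] → "'n'".
Since nothing is captured, `findall` lists the 2 matched substrings directly.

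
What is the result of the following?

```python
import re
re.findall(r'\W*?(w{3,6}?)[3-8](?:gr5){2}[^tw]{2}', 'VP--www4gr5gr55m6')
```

['www']

This matches zero or more of a non-word character (lazy); then 3 to 6 of a literal 'w' (lazy) (captured); then a character in [3-8], then the literal 'gr5' repeated 2 times, then exactly 2 of any character except [tw].
Scanning left to right: at [2:16] match '--www4gr5gr55m', group 1 = 'www'.
Because there's exactly one group, `findall` drops the full match and keeps group 1 from the one hit.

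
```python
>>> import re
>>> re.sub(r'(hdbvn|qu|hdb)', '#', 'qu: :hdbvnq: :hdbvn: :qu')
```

Alternation tries branches left to right and keeps the first one that lets the overall match succeed at that position.
Every occurrence is swapped for '#'.

'#: :#q: :#: :#'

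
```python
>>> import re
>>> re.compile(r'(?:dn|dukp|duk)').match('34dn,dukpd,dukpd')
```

`re.match` won't scan ahead — the pattern has to work from the very first character.
Here position 0 doesn't satisfy it, so the call returns None.

None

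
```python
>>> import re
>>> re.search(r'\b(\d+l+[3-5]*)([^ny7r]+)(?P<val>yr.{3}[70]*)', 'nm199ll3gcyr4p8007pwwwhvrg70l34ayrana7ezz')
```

None

Pattern: a word boundary (`\b`, zero-width); then one or more of a digit, then one or more of the literal 'l', then zero or more of a character in [3-5] (captured); then one or more of any character except [ny7r] (captured); then the literal 'yr', then exactly 3 of any character, then zero or more of one of [70] (captured as 'val').
Unlike `match`, `search` isn't anchored — it looks for the pattern anywhere in the string.
Here no position works, so the call returns None.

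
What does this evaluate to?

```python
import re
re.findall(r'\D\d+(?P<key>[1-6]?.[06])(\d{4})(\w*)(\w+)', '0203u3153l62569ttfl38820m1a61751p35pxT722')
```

`findall` packs the 4 group values into a tuple for every match.

[('l6', '2569', 'ttfl38820m1a61751p35pxT72', '2')]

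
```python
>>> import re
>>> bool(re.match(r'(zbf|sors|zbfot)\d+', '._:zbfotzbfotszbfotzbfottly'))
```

With `match`, the pattern is implicitly anchored at the beginning.
Here position 0 doesn't satisfy it, so the call returns None, and `bool(None)` is False.

False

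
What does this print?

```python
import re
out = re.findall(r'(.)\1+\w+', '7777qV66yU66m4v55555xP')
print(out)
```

['7']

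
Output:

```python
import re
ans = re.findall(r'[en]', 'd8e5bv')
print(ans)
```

['e']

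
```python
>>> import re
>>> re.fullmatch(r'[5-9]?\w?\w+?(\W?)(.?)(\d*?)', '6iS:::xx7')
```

None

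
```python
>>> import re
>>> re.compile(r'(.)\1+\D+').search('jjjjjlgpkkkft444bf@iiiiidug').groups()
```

A backreference is literal: `\1` must see the identical characters the first group matched.
Unlike `match`, `search` isn't anchored — it looks for the pattern anywhere in the string.
The match spans [0:13] → 'jjjjjlgpkkkft'.
Captured: group 1 = 'j'.

('j',)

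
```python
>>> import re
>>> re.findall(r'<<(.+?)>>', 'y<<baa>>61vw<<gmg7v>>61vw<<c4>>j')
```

['baa', 'gmg7v', 'c4']

A `+?`/`*?`/`{m,n}?` starts at its minimum and grows only as far as needed for what follows to match.
Matches: at [1:8] match '<<baa>>', group 1 = 'baa'; at [12:21] match '<<gmg7v>>', group 1 = 'gmg7v'; at [25:31] match '<<c4>>', group 1 = 'c4'.
Because there's exactly one group, `findall` drops the full match and keeps group 1 from each hit.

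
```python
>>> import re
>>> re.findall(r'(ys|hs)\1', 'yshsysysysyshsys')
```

['ys', 'ys']

`\1` is not a pattern — it's the concrete string captured by group 1, re-applied verbatim.
One capturing group, so `findall` returns just the captured substring from each match — 2 in all.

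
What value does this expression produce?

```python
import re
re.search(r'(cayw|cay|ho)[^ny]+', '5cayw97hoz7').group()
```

`re.search` scans for the first position where the pattern succeeds.
The match spans [1:11] → 'cayw97hoz7'.
Captured: group 1 = 'cayw'.

'cayw97hoz7'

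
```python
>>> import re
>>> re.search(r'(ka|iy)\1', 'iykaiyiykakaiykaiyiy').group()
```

`\1` is not a pattern — it's the concrete string captured by group 1, re-applied verbatim.
`re.search` scans for the first position where the pattern succeeds.
The match spans [4:8] → 'iyiy'.
Captured: group 1 = 'iy'.

'iyiy'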